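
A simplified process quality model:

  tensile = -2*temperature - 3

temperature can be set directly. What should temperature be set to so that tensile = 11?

temperature = -7

Solve -2*temperature - 3 = 11: temperature = (11 + 3) / -2 = -7.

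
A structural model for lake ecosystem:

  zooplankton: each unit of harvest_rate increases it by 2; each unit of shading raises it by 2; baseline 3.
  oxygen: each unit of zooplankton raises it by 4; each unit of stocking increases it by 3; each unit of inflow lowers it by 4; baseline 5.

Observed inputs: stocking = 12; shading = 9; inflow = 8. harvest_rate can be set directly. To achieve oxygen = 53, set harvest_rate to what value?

harvest_rate = -5

Substituting into the zooplankton equation gives zooplankton = 2*harvest_rate + 21.
Substituting into the oxygen equation gives oxygen = 8*harvest_rate + 93.
Solve 8*harvest_rate + 93 = 53: harvest_rate = (53 - 93) / 8 = -5.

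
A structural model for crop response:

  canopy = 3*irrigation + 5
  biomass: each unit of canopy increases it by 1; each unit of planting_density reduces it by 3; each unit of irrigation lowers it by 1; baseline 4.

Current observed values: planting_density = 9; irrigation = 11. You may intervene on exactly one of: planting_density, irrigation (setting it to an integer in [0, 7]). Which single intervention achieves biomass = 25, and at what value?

set planting_density = 2

Intervening on planting_density: with other inputs at their observed values, biomass = -3*planting_density + 31. Solving for 25 gives planting_density = 2, within [0, 7].
Intervening on irrigation: biomass = 2*irrigation - 18. Reaching 25 requires irrigation = 43/2, not an integer.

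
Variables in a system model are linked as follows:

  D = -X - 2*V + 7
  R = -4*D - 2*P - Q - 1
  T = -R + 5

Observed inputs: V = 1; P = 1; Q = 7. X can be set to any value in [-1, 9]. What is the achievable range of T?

Substituting into the D equation gives D = -X + 5.
So R = 4*X - 30.
T becomes -4*X + 35.
Linear in X, so extremes are at the endpoints: X = -1 gives T = 39; X = 9 gives T = -1.

-1 to 39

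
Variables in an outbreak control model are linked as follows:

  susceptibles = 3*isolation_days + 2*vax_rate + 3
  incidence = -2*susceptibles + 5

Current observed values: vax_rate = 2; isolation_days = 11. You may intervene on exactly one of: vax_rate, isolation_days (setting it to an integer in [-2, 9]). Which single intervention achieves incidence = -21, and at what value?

Intervening on vax_rate: incidence = -4*vax_rate - 67. Reaching -21 requires vax_rate = -23/2, not an integer.
Intervening on isolation_days: with other inputs at their observed values, incidence = -6*isolation_days - 9. Solving for -21 gives isolation_days = 2, within [-2, 9].

set isolation_days = 2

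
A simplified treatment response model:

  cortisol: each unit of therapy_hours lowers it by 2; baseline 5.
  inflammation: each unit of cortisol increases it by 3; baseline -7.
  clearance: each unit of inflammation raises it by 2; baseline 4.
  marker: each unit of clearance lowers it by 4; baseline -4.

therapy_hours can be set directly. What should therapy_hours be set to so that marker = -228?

therapy_hours = -3

Substituting into the inflammation equation gives inflammation = -6*therapy_hours + 8.
Substituting into the clearance equation gives clearance = -12*therapy_hours + 20.
Substituting into the marker equation gives marker = 48*therapy_hours - 84.
Solve 48*therapy_hours - 84 = -228: therapy_hours = (-228 + 84) / 48 = -3.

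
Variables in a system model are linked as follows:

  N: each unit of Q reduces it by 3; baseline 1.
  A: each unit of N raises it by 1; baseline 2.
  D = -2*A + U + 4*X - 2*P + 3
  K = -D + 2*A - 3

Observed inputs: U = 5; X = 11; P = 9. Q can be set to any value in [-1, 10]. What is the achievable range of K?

-145 to -13

Substituting into the A equation gives A = -3*Q + 3.
Substituting into the D equation gives D = 6*Q + 28.
Substituting into the K equation gives K = -12*Q - 25.
Linear in Q, so extremes are at the endpoints: Q = -1 gives K = -13; Q = 10 gives K = -145.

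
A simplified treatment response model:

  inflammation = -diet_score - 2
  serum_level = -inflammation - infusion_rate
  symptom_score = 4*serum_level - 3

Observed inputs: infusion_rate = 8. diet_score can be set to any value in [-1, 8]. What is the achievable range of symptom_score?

-31 to 5

Substituting into the serum_level equation gives serum_level = diet_score - 6.
This gives symptom_score = 4*diet_score - 27.
Linear in diet_score, so extremes are at the endpoints: diet_score = -1 gives symptom_score = -31; diet_score = 8 gives symptom_score = 5.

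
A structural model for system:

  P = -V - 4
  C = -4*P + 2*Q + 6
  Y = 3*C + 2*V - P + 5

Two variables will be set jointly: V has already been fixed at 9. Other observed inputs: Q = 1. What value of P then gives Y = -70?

With V held at 9:
Intervening on P fixes its value directly, overriding its dependence on V.
Substituting into the C equation gives C = -4*P + 8.
This gives Y = -13*P + 47.
Solve -13*P + 47 = -70: P = (-70 - 47) / -13 = 9.

P = 9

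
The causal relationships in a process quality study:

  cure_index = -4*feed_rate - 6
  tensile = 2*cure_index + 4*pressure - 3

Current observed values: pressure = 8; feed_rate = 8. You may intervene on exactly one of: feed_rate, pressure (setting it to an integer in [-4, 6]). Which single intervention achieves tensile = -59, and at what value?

set pressure = 5

Intervening on feed_rate: tensile = -8*feed_rate + 17. Reaching -59 requires feed_rate = 19/2, not an integer.
Intervening on pressure: with other inputs at their observed values, tensile = 4*pressure - 79. Solving for -59 gives pressure = 5, within [-4, 6].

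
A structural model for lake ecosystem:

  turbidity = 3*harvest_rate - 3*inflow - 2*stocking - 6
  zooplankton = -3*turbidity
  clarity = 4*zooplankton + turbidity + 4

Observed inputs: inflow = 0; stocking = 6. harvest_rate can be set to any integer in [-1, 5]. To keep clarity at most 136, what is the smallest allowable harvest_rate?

Substituting into the turbidity equation gives turbidity = 3*harvest_rate - 18.
So zooplankton = -9*harvest_rate + 54.
Substituting into the clarity equation gives clarity = -33*harvest_rate + 202.
Require -33*harvest_rate + 202 ≤ 136, so harvest_rate ≥ 2.
The smallest integer in [-1, 5] satisfying this is 2.

harvest_rate = 2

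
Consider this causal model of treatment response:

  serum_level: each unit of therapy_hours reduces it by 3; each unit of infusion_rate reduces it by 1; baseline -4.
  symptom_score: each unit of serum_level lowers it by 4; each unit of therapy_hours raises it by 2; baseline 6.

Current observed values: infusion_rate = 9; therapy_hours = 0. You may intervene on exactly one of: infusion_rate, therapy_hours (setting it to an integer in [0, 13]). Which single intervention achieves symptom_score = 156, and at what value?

Intervening on infusion_rate: symptom_score = 4*infusion_rate + 22. Reaching 156 requires infusion_rate = 67/2, not an integer.
Intervening on therapy_hours: with other inputs at their observed values, symptom_score = 14*therapy_hours + 58. Solving for 156 gives therapy_hours = 7, within [0, 13].

set therapy_hours = 7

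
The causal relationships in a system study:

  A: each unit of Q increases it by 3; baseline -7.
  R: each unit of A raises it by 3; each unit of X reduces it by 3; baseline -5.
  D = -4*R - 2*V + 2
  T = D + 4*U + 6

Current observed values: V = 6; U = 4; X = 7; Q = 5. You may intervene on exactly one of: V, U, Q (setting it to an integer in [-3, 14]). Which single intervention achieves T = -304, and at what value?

Intervening on V: T = -2*V + 32. Reaching -304 requires V = 168, outside [-3, 14].
Intervening on U: T = 4*U + 4. Reaching -304 requires U = -77, outside [-3, 14].
Intervening on Q: with other inputs at their observed values, T = -36*Q + 200. Solving for -304 gives Q = 14, within [-3, 14].

set Q = 14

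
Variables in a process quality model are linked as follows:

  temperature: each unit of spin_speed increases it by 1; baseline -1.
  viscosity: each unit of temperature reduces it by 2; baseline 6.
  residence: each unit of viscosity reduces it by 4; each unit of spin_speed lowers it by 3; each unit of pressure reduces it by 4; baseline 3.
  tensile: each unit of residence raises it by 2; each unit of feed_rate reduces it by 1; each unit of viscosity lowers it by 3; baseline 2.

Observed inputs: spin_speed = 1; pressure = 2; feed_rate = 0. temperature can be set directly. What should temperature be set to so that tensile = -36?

temperature = 2

Intervening on temperature fixes its value directly, overriding its dependence on spin_speed.
Substituting into the residence equation gives residence = 8*temperature - 32.
tensile becomes 22*temperature - 80.
Solve 22*temperature - 80 = -36: temperature = (-36 + 80) / 22 = 2.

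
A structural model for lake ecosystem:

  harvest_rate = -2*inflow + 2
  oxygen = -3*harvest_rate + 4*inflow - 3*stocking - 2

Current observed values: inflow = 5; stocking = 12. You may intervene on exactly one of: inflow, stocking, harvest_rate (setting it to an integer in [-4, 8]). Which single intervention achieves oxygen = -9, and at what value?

Intervening on inflow: oxygen = 10*inflow - 44. Reaching -9 requires inflow = 7/2, not an integer.
Intervening on stocking: oxygen = -3*stocking + 42. Reaching -9 requires stocking = 17, outside [-4, 8].
Intervening on harvest_rate: with other inputs at their observed values, oxygen = -3*harvest_rate - 18. Solving for -9 gives harvest_rate = -3, within [-4, 8].

set harvest_rate = -3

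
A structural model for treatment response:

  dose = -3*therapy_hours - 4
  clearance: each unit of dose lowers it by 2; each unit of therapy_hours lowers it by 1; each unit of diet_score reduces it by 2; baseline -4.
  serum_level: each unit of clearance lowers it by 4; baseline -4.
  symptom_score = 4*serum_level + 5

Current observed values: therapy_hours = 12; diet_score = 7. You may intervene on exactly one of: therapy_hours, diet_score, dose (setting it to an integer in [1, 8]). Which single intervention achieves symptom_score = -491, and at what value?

set therapy_hours = 8

Intervening on therapy_hours: with other inputs at their observed values, symptom_score = -80*therapy_hours + 149. Solving for -491 gives therapy_hours = 8, within [1, 8].
Intervening on diet_score: symptom_score = 32*diet_score - 1035. Reaching -491 requires diet_score = 17, outside [1, 8].
Intervening on dose: symptom_score = 32*dose + 469. Reaching -491 requires dose = -30, outside [1, 8].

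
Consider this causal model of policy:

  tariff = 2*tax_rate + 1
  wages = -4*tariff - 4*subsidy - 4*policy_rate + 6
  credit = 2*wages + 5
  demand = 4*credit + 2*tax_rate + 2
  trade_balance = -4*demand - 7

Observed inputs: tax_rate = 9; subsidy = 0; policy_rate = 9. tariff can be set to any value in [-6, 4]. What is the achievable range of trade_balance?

Intervening on tariff fixes its value directly, overriding its dependence on tax_rate.
Substituting into the wages equation gives wages = -4*tariff - 30.
credit becomes -8*tariff - 55.
So demand = -32*tariff - 200.
Substituting into the trade_balance equation gives trade_balance = 128*tariff + 793.
Linear in tariff, so extremes are at the endpoints: tariff = -6 gives trade_balance = 25; tariff = 4 gives trade_balance = 1305.

25 to 1305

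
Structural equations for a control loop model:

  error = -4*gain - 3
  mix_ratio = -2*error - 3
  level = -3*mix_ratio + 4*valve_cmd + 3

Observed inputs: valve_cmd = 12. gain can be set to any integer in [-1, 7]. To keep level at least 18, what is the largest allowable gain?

Substituting into the mix_ratio equation gives mix_ratio = 8*gain + 3.
Substituting into the level equation gives level = -24*gain + 42.
Require -24*gain + 42 ≥ 18, so gain ≤ 1.
The largest integer in [-1, 7] satisfying this is 1.

gain = 1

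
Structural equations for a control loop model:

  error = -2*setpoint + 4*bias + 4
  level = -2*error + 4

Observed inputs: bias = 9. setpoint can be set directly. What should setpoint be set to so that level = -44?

Substituting into the error equation gives error = -2*setpoint + 40.
level becomes 4*setpoint - 76.
Solve 4*setpoint - 76 = -44: setpoint = (-44 + 76) / 4 = 8.

setpoint = 8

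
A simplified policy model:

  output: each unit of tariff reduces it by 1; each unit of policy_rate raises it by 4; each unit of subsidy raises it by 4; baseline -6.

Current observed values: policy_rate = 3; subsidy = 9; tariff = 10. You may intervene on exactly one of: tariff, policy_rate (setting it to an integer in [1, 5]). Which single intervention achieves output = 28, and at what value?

set policy_rate = 2

Intervening on tariff: output = -tariff + 42. Reaching 28 requires tariff = 14, outside [1, 5].
Intervening on policy_rate: with other inputs at their observed values, output = 4*policy_rate + 20. Solving for 28 gives policy_rate = 2, within [1, 5].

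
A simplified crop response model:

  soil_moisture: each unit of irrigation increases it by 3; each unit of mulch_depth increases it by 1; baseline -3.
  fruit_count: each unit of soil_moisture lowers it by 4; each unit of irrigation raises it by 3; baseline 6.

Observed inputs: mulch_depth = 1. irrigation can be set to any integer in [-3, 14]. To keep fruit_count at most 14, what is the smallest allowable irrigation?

irrigation = 0

Substituting into the soil_moisture equation gives soil_moisture = 3*irrigation - 2.
Substituting into the fruit_count equation gives fruit_count = -9*irrigation + 14.
Require -9*irrigation + 14 ≤ 14, so irrigation ≥ 0.
The smallest integer in [-3, 14] satisfying this is 0.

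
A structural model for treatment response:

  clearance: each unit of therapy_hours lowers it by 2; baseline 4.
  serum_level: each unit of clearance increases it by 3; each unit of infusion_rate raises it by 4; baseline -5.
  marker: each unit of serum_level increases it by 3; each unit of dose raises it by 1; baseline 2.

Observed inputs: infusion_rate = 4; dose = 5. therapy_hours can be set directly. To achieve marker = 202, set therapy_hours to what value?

Substituting into the serum_level equation gives serum_level = -6*therapy_hours + 23.
This gives marker = -18*therapy_hours + 76.
Solve -18*therapy_hours + 76 = 202: therapy_hours = (202 - 76) / -18 = -7.

therapy_hours = -7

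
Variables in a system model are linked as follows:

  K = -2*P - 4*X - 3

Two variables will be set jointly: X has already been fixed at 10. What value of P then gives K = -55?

P = 6

With X held at 10:
Substituting into the K equation gives K = -2*P - 43.
Solve -2*P - 43 = -55: P = (-55 + 43) / -2 = 6.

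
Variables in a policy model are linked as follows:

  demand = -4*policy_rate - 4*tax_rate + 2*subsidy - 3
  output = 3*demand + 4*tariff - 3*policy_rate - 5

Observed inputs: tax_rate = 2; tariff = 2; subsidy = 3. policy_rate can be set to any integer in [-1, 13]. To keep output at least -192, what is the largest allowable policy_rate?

policy_rate = 12

Substituting into the demand equation gives demand = -4*policy_rate - 5.
Substituting into the output equation gives output = -15*policy_rate - 12.
Require -15*policy_rate - 12 ≥ -192, so policy_rate ≤ 12.
The largest integer in [-1, 13] satisfying this is 12.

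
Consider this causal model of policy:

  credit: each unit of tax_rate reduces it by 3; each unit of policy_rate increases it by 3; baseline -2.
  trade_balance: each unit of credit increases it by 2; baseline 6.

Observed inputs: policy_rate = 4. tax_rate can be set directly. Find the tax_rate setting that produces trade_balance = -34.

tax_rate = 10

Substituting into the credit equation gives credit = -3*tax_rate + 10.
Substituting into the trade_balance equation gives trade_balance = -6*tax_rate + 26.
Solve -6*tax_rate + 26 = -34: tax_rate = (-34 - 26) / -6 = 10.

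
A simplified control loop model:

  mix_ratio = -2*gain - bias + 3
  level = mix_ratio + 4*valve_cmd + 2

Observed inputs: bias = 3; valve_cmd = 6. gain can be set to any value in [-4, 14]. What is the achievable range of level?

Substituting into the mix_ratio equation gives mix_ratio = -2*gain.
Substituting into the level equation gives level = -2*gain + 26.
Linear in gain, so extremes are at the endpoints: gain = -4 gives level = 34; gain = 14 gives level = -2.

-2 to 34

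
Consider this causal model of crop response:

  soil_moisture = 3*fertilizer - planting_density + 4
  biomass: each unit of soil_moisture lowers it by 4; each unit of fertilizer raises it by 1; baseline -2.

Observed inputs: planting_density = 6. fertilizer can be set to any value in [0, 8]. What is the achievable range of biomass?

Substituting into the soil_moisture equation gives soil_moisture = 3*fertilizer - 2.
Substituting into the biomass equation gives biomass = -11*fertilizer + 6.
Linear in fertilizer, so extremes are at the endpoints: fertilizer = 0 gives biomass = 6; fertilizer = 8 gives biomass = -82.

-82 to 6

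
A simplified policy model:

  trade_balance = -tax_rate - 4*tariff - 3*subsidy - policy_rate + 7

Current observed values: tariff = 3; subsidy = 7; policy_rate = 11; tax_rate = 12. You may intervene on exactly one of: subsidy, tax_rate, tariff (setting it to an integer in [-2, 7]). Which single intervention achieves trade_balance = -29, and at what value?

set tariff = -2

Intervening on subsidy: trade_balance = -3*subsidy - 28. Reaching -29 requires subsidy = 1/3, not an integer.
Intervening on tax_rate: trade_balance = -tax_rate - 37. Reaching -29 requires tax_rate = -8, outside [-2, 7].
Intervening on tariff: with other inputs at their observed values, trade_balance = -4*tariff - 37. Solving for -29 gives tariff = -2, within [-2, 7].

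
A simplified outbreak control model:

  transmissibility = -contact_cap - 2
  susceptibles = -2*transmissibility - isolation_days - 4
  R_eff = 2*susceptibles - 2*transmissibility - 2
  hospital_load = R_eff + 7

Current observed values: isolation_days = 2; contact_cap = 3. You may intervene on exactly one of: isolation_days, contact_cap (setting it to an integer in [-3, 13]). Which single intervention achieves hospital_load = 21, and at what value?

set isolation_days = 3

Intervening on isolation_days: with other inputs at their observed values, hospital_load = -2*isolation_days + 27. Solving for 21 gives isolation_days = 3, within [-3, 13].
Intervening on contact_cap: hospital_load = 6*contact_cap + 5. Reaching 21 requires contact_cap = 8/3, not an integer.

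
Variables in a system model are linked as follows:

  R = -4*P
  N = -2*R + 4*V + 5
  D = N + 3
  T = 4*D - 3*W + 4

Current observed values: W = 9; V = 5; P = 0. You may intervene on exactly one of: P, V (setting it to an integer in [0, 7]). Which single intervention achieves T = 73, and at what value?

Intervening on P: T = 32*P + 89. Reaching 73 requires P = -1/2, not an integer.
Intervening on V: with other inputs at their observed values, T = 16*V + 9. Solving for 73 gives V = 4, within [0, 7].

set V = 4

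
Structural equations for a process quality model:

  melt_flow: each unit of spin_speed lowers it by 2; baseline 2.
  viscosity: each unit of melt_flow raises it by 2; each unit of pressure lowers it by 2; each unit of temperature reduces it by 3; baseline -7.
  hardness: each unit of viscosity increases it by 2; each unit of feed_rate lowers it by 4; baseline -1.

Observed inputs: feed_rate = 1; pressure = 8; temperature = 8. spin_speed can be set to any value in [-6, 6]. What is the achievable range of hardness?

-139 to -43

Substituting into the viscosity equation gives viscosity = -4*spin_speed - 43.
Substituting into the hardness equation gives hardness = -8*spin_speed - 91.
Linear in spin_speed, so extremes are at the endpoints: spin_speed = -6 gives hardness = -43; spin_speed = 6 gives hardness = -139.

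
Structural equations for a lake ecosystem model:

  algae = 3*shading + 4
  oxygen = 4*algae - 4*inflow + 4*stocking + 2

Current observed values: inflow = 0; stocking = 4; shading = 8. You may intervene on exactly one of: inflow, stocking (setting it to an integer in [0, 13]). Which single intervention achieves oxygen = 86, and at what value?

set inflow = 11

Intervening on inflow: with other inputs at their observed values, oxygen = -4*inflow + 130. Solving for 86 gives inflow = 11, within [0, 13].
Intervening on stocking: oxygen = 4*stocking + 114. Reaching 86 requires stocking = -7, outside [0, 13].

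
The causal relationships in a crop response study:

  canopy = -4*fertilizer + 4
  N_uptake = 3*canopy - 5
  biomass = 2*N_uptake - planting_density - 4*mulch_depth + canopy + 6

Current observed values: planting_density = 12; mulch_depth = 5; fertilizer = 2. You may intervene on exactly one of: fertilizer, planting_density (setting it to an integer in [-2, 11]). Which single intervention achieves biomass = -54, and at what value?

set planting_density = 2

Intervening on fertilizer: biomass = -28*fertilizer - 8. Reaching -54 requires fertilizer = 23/14, not an integer.
Intervening on planting_density: with other inputs at their observed values, biomass = -planting_density - 52. Solving for -54 gives planting_density = 2, within [-2, 11].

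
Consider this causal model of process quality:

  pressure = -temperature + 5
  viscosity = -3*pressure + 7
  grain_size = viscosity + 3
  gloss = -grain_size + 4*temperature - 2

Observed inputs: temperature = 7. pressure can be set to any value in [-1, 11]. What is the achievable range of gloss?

13 to 49

Intervening on pressure fixes its value directly, overriding its dependence on temperature.
Substituting into the grain_size equation gives grain_size = -3*pressure + 10.
So gloss = 3*pressure + 16.
Linear in pressure, so extremes are at the endpoints: pressure = -1 gives gloss = 13; pressure = 11 gives gloss = 49.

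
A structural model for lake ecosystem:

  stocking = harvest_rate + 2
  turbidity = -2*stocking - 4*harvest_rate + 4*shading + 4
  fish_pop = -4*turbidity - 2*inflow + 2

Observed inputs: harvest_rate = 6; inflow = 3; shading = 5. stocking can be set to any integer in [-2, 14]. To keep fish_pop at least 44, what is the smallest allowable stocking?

Intervening on stocking fixes its value directly, overriding its dependence on harvest_rate.
Substituting into the turbidity equation gives turbidity = -2*stocking.
Substituting into the fish_pop equation gives fish_pop = 8*stocking - 4.
Require 8*stocking - 4 ≥ 44, so stocking ≥ 6.
The smallest integer in [-2, 14] satisfying this is 6.

stocking = 6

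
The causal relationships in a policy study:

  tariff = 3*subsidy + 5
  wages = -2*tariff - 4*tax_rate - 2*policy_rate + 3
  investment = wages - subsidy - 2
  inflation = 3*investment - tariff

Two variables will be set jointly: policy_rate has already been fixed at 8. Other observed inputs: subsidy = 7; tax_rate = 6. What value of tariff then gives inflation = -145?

With policy_rate held at 8:
Intervening on tariff fixes its value directly, overriding its dependence on subsidy.
Substituting into the wages equation gives wages = -2*tariff - 37.
So investment = -2*tariff - 46.
This gives inflation = -7*tariff - 138.
Solve -7*tariff - 138 = -145: tariff = (-145 + 138) / -7 = 1.

tariff = 1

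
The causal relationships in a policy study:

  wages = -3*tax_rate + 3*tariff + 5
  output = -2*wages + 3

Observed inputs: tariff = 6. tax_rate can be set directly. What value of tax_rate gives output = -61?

Substituting into the wages equation gives wages = -3*tax_rate + 23.
Substituting into the output equation gives output = 6*tax_rate - 43.
Solve 6*tax_rate - 43 = -61: tax_rate = (-61 + 43) / 6 = -3.

tax_rate = -3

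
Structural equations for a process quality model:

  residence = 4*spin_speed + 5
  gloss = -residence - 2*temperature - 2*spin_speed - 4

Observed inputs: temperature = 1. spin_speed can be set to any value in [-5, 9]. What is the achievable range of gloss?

-65 to 19

Substituting into the gloss equation gives gloss = -6*spin_speed - 11.
Linear in spin_speed, so extremes are at the endpoints: spin_speed = -5 gives gloss = 19; spin_speed = 9 gives gloss = -65.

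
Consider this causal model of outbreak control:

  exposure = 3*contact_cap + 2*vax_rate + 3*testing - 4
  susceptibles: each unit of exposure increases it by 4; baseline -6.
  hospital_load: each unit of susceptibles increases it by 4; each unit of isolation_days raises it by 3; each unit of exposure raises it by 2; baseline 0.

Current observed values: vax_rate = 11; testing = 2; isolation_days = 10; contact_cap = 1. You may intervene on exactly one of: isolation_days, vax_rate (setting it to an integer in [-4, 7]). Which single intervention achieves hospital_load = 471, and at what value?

set isolation_days = 3

Intervening on isolation_days: with other inputs at their observed values, hospital_load = 3*isolation_days + 462. Solving for 471 gives isolation_days = 3, within [-4, 7].
Intervening on vax_rate: hospital_load = 36*vax_rate + 96. Reaching 471 requires vax_rate = 125/12, not an integer.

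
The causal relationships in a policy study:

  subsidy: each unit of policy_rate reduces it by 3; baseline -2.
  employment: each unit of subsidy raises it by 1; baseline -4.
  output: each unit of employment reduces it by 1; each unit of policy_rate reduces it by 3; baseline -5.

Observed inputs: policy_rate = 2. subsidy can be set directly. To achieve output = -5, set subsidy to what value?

Intervening on subsidy fixes its value directly, overriding its dependence on policy_rate.
Substituting into the output equation gives output = -subsidy - 7.
Solve -subsidy - 7 = -5: subsidy = (-5 + 7) / -1 = -2.

subsidy = -2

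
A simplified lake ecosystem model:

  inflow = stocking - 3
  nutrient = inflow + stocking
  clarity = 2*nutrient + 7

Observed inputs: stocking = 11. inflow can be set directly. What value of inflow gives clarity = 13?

inflow = -8

Intervening on inflow fixes its value directly, overriding its dependence on stocking.
Substituting into the nutrient equation gives nutrient = inflow + 11.
Substituting into the clarity equation gives clarity = 2*inflow + 29.
Solve 2*inflow + 29 = 13: inflow = (13 - 29) / 2 = -8.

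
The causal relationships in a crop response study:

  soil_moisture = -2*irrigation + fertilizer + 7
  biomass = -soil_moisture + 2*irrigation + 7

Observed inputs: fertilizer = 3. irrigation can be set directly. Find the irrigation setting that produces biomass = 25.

irrigation = 7

Substituting into the soil_moisture equation gives soil_moisture = -2*irrigation + 10.
So biomass = 4*irrigation - 3.
Solve 4*irrigation - 3 = 25: irrigation = (25 + 3) / 4 = 7.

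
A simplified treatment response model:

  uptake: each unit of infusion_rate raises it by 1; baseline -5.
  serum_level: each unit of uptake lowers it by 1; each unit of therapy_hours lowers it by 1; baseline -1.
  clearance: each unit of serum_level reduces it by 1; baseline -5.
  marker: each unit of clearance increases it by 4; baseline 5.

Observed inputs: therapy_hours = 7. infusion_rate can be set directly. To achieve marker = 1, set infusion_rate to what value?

Substituting into the serum_level equation gives serum_level = -infusion_rate - 3.
Substituting into the clearance equation gives clearance = infusion_rate - 2.
Substituting into the marker equation gives marker = 4*infusion_rate - 3.
Solve 4*infusion_rate - 3 = 1: infusion_rate = (1 + 3) / 4 = 1.

infusion_rate = 1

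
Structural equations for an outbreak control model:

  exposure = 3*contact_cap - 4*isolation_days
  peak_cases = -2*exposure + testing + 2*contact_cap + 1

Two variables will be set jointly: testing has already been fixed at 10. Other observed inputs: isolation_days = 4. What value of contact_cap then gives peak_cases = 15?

contact_cap = 7

With testing held at 10:
Substituting into the exposure equation gives exposure = 3*contact_cap - 16.
Substituting into the peak_cases equation gives peak_cases = -4*contact_cap + 43.
Solve -4*contact_cap + 43 = 15: contact_cap = (15 - 43) / -4 = 7.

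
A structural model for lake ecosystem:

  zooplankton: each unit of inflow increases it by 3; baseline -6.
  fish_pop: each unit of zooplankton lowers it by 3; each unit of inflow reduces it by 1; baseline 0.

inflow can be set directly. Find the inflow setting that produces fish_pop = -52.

inflow = 7

Substituting into the fish_pop equation gives fish_pop = -10*inflow + 18.
Solve -10*inflow + 18 = -52: inflow = (-52 - 18) / -10 = 7.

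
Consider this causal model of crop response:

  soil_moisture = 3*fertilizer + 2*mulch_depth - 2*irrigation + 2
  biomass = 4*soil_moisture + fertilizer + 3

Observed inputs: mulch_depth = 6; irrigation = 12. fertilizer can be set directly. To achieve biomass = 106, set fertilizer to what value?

fertilizer = 11

Substituting into the soil_moisture equation gives soil_moisture = 3*fertilizer - 10.
This gives biomass = 13*fertilizer - 37.
Solve 13*fertilizer - 37 = 106: fertilizer = (106 + 37) / 13 = 11.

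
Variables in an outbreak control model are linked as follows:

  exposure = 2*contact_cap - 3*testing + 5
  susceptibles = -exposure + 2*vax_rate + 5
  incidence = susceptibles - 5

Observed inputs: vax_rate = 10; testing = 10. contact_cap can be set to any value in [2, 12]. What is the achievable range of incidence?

21 to 41

Substituting into the exposure equation gives exposure = 2*contact_cap - 25.
Substituting into the susceptibles equation gives susceptibles = -2*contact_cap + 50.
Substituting into the incidence equation gives incidence = -2*contact_cap + 45.
Linear in contact_cap, so extremes are at the endpoints: contact_cap = 2 gives incidence = 41; contact_cap = 12 gives incidence = 21.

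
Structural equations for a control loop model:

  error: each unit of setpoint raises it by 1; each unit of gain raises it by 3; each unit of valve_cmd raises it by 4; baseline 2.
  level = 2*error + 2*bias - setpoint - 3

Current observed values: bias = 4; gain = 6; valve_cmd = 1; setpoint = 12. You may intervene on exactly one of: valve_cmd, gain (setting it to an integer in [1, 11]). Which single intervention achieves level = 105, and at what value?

Intervening on valve_cmd: with other inputs at their observed values, level = 8*valve_cmd + 57. Solving for 105 gives valve_cmd = 6, within [1, 11].
Intervening on gain: level = 6*gain + 29. Reaching 105 requires gain = 38/3, not an integer.

set valve_cmd = 6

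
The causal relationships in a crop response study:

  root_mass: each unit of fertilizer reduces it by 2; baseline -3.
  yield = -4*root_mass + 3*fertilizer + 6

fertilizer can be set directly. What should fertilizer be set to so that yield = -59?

Substituting into the yield equation gives yield = 11*fertilizer + 18.
Solve 11*fertilizer + 18 = -59: fertilizer = (-59 - 18) / 11 = -7.

fertilizer = -7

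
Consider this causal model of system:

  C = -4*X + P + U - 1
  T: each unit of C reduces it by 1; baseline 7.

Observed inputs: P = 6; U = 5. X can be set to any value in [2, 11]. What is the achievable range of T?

Substituting into the C equation gives C = -4*X + 10.
T becomes 4*X - 3.
Linear in X, so extremes are at the endpoints: X = 2 gives T = 5; X = 11 gives T = 41.

5 to 41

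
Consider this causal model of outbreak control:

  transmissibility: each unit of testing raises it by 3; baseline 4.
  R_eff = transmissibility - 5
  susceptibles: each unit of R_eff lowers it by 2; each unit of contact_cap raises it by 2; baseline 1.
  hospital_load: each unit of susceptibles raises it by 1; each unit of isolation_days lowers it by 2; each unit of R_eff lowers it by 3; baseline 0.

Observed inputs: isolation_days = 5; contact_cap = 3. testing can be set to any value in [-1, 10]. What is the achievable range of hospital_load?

Substituting into the R_eff equation gives R_eff = 3*testing - 1.
Substituting into the susceptibles equation gives susceptibles = -6*testing + 9.
Substituting into the hospital_load equation gives hospital_load = -15*testing + 2.
Linear in testing, so extremes are at the endpoints: testing = -1 gives hospital_load = 17; testing = 10 gives hospital_load = -148.

-148 to 17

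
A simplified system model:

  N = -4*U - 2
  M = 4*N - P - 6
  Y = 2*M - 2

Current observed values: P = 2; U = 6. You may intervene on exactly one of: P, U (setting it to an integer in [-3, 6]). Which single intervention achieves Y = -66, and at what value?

set U = 1

Intervening on P: Y = -2*P - 222. Reaching -66 requires P = -78, outside [-3, 6].
Intervening on U: with other inputs at their observed values, Y = -32*U - 34. Solving for -66 gives U = 1, within [-3, 6].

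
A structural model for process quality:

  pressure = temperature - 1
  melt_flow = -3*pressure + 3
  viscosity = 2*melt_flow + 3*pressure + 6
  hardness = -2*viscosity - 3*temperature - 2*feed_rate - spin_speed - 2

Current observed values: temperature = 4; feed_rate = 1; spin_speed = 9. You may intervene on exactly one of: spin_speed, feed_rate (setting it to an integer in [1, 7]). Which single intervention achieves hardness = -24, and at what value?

Intervening on spin_speed: with other inputs at their observed values, hardness = -spin_speed - 22. Solving for -24 gives spin_speed = 2, within [1, 7].
Intervening on feed_rate: hardness = -2*feed_rate - 29. Reaching -24 requires feed_rate = -5/2, not an integer.

set spin_speed = 2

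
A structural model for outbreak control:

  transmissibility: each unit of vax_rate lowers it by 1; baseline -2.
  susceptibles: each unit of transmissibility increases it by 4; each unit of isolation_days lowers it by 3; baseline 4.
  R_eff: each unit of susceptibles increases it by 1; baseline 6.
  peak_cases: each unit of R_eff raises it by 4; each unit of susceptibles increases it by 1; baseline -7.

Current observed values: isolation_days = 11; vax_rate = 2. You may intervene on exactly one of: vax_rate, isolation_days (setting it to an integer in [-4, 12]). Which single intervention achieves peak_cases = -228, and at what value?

set vax_rate = 3

Intervening on vax_rate: with other inputs at their observed values, peak_cases = -20*vax_rate - 168. Solving for -228 gives vax_rate = 3, within [-4, 12].
Intervening on isolation_days: peak_cases = -15*isolation_days - 43. Reaching -228 requires isolation_days = 37/3, not an integer.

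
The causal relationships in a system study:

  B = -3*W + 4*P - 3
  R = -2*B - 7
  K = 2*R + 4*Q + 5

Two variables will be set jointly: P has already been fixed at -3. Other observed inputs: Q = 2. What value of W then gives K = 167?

With P held at -3:
Substituting into the B equation gives B = -3*W - 15.
R becomes 6*W + 23.
So K = 12*W + 59.
Solve 12*W + 59 = 167: W = (167 - 59) / 12 = 9.

W = 9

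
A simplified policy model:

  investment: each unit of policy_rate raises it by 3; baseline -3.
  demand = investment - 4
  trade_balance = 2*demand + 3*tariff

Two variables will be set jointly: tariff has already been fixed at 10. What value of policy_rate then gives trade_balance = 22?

With tariff held at 10:
Substituting into the demand equation gives demand = 3*policy_rate - 7.
Substituting into the trade_balance equation gives trade_balance = 6*policy_rate + 16.
Solve 6*policy_rate + 16 = 22: policy_rate = (22 - 16) / 6 = 1.

policy_rate = 1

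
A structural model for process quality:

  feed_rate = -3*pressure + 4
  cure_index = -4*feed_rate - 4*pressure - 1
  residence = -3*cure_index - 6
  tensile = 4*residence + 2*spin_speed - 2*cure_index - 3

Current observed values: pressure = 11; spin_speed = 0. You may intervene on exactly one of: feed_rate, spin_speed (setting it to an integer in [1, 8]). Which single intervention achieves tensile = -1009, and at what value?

set spin_speed = 6

Intervening on feed_rate: tensile = 56*feed_rate + 603. Reaching -1009 requires feed_rate = -403/14, not an integer.
Intervening on spin_speed: with other inputs at their observed values, tensile = 2*spin_speed - 1021. Solving for -1009 gives spin_speed = 6, within [1, 8].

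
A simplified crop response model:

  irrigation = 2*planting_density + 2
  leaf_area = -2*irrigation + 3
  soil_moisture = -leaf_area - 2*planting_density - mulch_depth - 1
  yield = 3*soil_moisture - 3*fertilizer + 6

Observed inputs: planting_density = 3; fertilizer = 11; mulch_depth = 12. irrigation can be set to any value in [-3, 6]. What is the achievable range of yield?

-111 to -57

Intervening on irrigation fixes its value directly, overriding its dependence on planting_density.
Substituting into the soil_moisture equation gives soil_moisture = 2*irrigation - 22.
Substituting into the yield equation gives yield = 6*irrigation - 93.
Linear in irrigation, so extremes are at the endpoints: irrigation = -3 gives yield = -111; irrigation = 6 gives yield = -57.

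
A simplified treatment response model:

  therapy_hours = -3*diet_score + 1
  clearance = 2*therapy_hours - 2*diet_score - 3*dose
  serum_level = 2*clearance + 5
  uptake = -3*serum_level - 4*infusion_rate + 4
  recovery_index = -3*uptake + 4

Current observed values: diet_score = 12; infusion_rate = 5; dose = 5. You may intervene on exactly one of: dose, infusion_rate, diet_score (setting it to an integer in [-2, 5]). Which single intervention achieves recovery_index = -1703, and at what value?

set dose = 2

Intervening on dose: with other inputs at their observed values, recovery_index = -54*dose - 1595. Solving for -1703 gives dose = 2, within [-2, 5].
Intervening on infusion_rate: recovery_index = 12*infusion_rate - 1925. Reaching -1703 requires infusion_rate = 37/2, not an integer.
Intervening on diet_score: recovery_index = -144*diet_score - 137. Reaching -1703 requires diet_score = 87/8, not an integer.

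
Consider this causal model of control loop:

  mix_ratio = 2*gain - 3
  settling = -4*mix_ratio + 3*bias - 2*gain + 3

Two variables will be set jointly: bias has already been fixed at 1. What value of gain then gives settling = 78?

With bias held at 1:
Substituting into the settling equation gives settling = -10*gain + 18.
Solve -10*gain + 18 = 78: gain = (78 - 18) / -10 = -6.

gain = -6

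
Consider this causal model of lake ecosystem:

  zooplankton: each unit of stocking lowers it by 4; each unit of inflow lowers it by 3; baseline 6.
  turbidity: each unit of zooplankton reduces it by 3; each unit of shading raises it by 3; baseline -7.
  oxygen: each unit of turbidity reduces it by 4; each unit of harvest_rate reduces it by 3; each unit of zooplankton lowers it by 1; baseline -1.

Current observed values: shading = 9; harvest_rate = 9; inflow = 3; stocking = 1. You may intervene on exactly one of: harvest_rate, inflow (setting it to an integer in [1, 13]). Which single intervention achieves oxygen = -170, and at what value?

Intervening on harvest_rate: with other inputs at their observed values, oxygen = -3*harvest_rate - 158. Solving for -170 gives harvest_rate = 4, within [1, 13].
Intervening on inflow: oxygen = -33*inflow - 86. Reaching -170 requires inflow = 28/11, not an integer.

set harvest_rate = 4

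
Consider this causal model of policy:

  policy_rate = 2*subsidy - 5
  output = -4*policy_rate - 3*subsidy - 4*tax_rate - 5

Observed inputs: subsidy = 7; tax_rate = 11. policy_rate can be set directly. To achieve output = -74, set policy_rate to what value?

Intervening on policy_rate fixes its value directly, overriding its dependence on subsidy.
Substituting into the output equation gives output = -4*policy_rate - 70.
Solve -4*policy_rate - 70 = -74: policy_rate = (-74 + 70) / -4 = 1.

policy_rate = 1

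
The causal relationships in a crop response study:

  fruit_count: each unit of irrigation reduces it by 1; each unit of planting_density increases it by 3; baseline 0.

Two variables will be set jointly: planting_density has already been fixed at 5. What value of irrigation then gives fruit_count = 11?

irrigation = 4

With planting_density held at 5:
Substituting into the fruit_count equation gives fruit_count = -irrigation + 15.
Solve -irrigation + 15 = 11: irrigation = (11 - 15) / -1 = 4.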